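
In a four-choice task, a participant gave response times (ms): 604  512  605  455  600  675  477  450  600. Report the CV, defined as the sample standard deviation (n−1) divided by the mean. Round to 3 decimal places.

n = 9, Σ = 4978, M = 553.1111
Σ(x−M)² = 52276.889; s = √(52276.889/8) = 80.8369
CV = 80.8369 / 553.1111 = 0.14615

0.146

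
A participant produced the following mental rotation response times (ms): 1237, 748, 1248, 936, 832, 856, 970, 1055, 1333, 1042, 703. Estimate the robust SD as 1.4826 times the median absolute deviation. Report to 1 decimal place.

Sorted: 703, 748, 832, 856, 936, 970, 1042, 1055, 1237, 1248, 1333 → median = 970
|x − 970| sorted: 0, 34, 72, 85, 114, 138, 222, 267, 267, 278, 363 → MAD = 138
Robust SD ≈ 1.4826 × 138 = 204.599

204.6 ms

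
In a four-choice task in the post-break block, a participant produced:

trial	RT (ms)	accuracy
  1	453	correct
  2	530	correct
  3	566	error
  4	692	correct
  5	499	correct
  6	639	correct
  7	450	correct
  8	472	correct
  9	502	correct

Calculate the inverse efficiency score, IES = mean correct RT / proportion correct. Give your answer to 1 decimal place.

Correct trials (n=8): 453, 530, 692, 499, 639, 450, 472, 502
Mean correct RT = 4237/8 = 529.6250 ms
Proportion correct = 8/9
IES = 529.6250 / (8/9) = 595.828 ms

595.8 ms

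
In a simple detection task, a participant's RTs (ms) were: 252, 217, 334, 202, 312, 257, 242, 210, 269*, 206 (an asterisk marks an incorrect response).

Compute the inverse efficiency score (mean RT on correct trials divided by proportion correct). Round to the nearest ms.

Correct trials (n=9): 252, 217, 334, 202, 312, 257, 242, 210, 206
Mean correct RT = 2232/9 = 248.0000 ms
Proportion correct = 9/10
IES = 248.0000 / (9/10) = 275.556 ms

276 ms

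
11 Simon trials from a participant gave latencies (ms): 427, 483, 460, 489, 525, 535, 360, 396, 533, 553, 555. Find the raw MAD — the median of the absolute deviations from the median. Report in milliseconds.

46 ms

Sorted: 360, 396, 427, 460, 483, 489, 525, 533, 535, 553, 555 → median = 489
|x − 489|: 62, 6, 29, 0, 36, 46, 129, 93, 44, 64, 66
Sorted deviations: 0, 6, 29, 36, 44, 46, 62, 64, 66, 93, 129 → MAD = 46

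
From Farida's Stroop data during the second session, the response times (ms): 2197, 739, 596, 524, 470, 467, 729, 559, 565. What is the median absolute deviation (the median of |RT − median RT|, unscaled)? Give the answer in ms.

95 ms

Sorted: 467, 470, 524, 559, 565, 596, 729, 739, 2197 → median = 565
|x − 565|: 1632, 174, 31, 41, 95, 98, 164, 6, 0
Sorted deviations: 0, 6, 31, 41, 95, 98, 164, 174, 1632 → MAD = 95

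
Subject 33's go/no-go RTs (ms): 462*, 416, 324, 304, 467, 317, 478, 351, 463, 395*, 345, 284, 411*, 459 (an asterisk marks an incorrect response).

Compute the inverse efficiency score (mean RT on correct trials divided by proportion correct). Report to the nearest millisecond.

487 ms

Correct trials (n=11): 416, 324, 304, 467, 317, 478, 351, 463, 345, 284, 459
Mean correct RT = 4208/11 = 382.5455 ms
Proportion correct = 11/14
IES = 382.5455 / (11/14) = 486.876 ms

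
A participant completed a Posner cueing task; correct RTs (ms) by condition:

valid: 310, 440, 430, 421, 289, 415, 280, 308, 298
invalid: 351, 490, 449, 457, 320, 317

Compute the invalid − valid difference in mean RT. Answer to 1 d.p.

42.8 ms

M(valid) = 3191/9 = 354.556
M(invalid) = 2384/6 = 397.333
Difference = 397.333 − 354.556 = 42.778 ms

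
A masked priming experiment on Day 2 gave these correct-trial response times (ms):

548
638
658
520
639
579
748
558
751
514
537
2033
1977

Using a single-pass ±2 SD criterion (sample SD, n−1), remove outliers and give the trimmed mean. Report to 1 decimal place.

n = 13, ΣRT = 10700, M = 823.077
Σ(x−M)² = 3376402.92; s = √(3376402.92/12) = 530.440
Cutoffs: 823.077 ± 2·530.440 → [-237.8, 1884.0]
Outside: 1977, 2033 → excluded.
Retained (n=11): Σ = 6690, mean = 6690/11 = 608.182

608.2 ms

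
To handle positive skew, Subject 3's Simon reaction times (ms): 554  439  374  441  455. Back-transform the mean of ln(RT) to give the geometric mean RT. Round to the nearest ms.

ln(RT): 6.3172, 6.0845, 5.9243, 6.0890, 6.1203
Mean ln(RT) = 30.5353/5 = 6.10705
Geometric mean = exp(6.10705) = 449.01 ms

449 ms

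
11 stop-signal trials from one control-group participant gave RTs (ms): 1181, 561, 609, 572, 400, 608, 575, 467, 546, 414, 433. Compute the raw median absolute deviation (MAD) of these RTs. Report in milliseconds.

48 ms

Sorted: 400, 414, 433, 467, 546, 561, 572, 575, 608, 609, 1181 → median = 561
|x − 561|: 620, 0, 48, 11, 161, 47, 14, 94, 15, 147, 128
Sorted deviations: 0, 11, 14, 15, 47, 48, 94, 128, 147, 161, 620 → MAD = 48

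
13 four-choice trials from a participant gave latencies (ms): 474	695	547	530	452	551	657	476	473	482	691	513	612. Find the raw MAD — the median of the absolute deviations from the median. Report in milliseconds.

56 ms

Sorted: 452, 473, 474, 476, 482, 513, 530, 547, 551, 612, 657, 691, 695 → median = 530
|x − 530|: 56, 165, 17, 0, 78, 21, 127, 54, 57, 48, 161, 17, 82
Sorted deviations: 0, 17, 17, 21, 48, 54, 56, 57, 78, 82, 127, 161, 165 → MAD = 56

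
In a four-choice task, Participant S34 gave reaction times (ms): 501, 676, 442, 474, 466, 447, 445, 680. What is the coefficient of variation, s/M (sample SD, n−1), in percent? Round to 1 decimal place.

19.7%

n = 8, Σ = 4131, M = 516.3750
Σ(x−M)² = 72261.875; s = √(72261.875/7) = 101.6028
CV = 101.6028 / 516.3750 = 0.19676 = 19.676%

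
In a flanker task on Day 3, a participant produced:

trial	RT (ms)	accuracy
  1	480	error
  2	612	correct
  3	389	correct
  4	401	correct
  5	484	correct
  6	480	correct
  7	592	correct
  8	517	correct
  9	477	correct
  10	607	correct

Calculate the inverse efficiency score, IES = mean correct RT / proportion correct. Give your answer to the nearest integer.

563 ms

Correct trials (n=9): 612, 389, 401, 484, 480, 592, 517, 477, 607
Mean correct RT = 4559/9 = 506.5556 ms
Proportion correct = 9/10
IES = 506.5556 / (9/10) = 562.840 ms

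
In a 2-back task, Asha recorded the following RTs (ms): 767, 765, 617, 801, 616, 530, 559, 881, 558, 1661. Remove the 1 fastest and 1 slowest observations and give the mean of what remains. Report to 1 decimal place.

Sorted: 530, 558, 559, 616, 617, 765, 767, 801, 881, 1661
Drop lowest 1 (530) and highest 1 (1661)
Remaining (n=8): Σ = 5564, mean = 5564/8 = 695.500

695.5 ms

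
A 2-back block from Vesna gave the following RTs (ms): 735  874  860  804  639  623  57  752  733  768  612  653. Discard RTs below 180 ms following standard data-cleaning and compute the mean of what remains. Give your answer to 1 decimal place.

Excluded: 57
Retained (n=11): Σ = 8053
Mean = 8053/11 = 732.0909

732.1 ms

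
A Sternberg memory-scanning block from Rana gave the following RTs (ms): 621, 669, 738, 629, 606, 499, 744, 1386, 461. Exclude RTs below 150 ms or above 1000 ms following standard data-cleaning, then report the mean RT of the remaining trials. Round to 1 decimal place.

620.9 ms

Excluded: 1386
Retained (n=8): Σ = 4967
Mean = 4967/8 = 620.8750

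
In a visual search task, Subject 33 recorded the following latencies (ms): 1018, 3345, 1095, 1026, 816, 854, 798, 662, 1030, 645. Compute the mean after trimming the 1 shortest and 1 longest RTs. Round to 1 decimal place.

Sorted: 645, 662, 798, 816, 854, 1018, 1026, 1030, 1095, 3345
Drop lowest 1 (645) and highest 1 (3345)
Remaining (n=8): Σ = 7299, mean = 7299/8 = 912.375

912.4 ms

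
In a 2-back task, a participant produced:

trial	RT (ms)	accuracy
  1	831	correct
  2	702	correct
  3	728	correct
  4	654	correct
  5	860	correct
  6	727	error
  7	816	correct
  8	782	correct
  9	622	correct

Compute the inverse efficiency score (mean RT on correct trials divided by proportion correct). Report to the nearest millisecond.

843 ms

Correct trials (n=8): 831, 702, 728, 654, 860, 816, 782, 622
Mean correct RT = 5995/8 = 749.3750 ms
Proportion correct = 8/9
IES = 749.3750 / (8/9) = 843.047 ms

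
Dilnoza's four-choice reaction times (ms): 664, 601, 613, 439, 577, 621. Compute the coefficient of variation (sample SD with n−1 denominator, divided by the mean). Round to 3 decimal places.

n = 6, Σ = 3515, M = 585.8333
Σ(x−M)² = 29952.833; s = √(29952.833/5) = 77.3988
CV = 77.3988 / 585.8333 = 0.13212

0.132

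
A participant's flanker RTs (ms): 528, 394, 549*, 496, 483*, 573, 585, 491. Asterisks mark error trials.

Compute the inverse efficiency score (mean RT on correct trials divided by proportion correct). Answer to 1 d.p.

681.6 ms

Correct trials (n=6): 528, 394, 496, 573, 585, 491
Mean correct RT = 3067/6 = 511.1667 ms
Proportion correct = 6/8
IES = 511.1667 / (6/8) = 681.556 ms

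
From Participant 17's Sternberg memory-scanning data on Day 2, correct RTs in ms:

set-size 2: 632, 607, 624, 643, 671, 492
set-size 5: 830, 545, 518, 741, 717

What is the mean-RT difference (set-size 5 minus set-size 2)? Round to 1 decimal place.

M(set-size 2) = 3669/6 = 611.500
M(set-size 5) = 3351/5 = 670.200
Difference = 670.200 − 611.500 = 58.700 ms

58.7 ms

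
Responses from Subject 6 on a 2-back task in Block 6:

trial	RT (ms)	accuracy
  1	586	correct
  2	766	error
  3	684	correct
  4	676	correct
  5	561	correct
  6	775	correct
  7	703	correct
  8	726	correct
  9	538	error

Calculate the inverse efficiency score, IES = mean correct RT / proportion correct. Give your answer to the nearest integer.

865 ms

Correct trials (n=7): 586, 684, 676, 561, 775, 703, 726
Mean correct RT = 4711/7 = 673.0000 ms
Proportion correct = 7/9
IES = 673.0000 / (7/9) = 865.286 ms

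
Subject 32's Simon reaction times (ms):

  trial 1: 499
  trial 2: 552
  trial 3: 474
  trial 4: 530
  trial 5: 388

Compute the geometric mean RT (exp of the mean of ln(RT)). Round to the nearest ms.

ln(RT): 6.2126, 6.3135, 6.1612, 6.2729, 5.9610
Mean ln(RT) = 30.9212/5 = 6.18425
Geometric mean = exp(6.18425) = 485.05 ms

485 ms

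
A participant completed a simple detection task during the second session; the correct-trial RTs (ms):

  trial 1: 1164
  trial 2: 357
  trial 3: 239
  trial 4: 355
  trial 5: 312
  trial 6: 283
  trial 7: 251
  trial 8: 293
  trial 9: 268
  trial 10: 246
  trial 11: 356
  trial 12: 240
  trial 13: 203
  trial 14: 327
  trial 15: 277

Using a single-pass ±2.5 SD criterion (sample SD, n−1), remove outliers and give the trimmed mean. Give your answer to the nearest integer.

n = 15, ΣRT = 5171, M = 344.733
Σ(x−M)² = 750700.93; s = √(750700.93/14) = 231.563
Cutoffs: 344.733 ± 2.5·231.563 → [-234.2, 923.6]
Outside: 1164 → excluded.
Retained (n=14): Σ = 4007, mean = 4007/14 = 286.214

286 ms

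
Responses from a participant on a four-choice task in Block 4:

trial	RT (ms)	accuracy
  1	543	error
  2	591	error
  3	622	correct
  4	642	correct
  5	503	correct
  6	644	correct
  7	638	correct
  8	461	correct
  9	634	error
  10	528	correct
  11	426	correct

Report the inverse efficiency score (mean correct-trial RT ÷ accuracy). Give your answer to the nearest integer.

Correct trials (n=8): 622, 642, 503, 644, 638, 461, 528, 426
Mean correct RT = 4464/8 = 558.0000 ms
Proportion correct = 8/11
IES = 558.0000 / (8/11) = 767.250 ms

767 ms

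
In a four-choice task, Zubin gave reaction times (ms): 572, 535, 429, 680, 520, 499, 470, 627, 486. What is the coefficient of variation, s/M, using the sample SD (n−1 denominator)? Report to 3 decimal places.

n = 9, Σ = 4818, M = 535.3333
Σ(x−M)² = 50240.000; s = √(50240.000/8) = 79.2465
CV = 79.2465 / 535.3333 = 0.14803

0.148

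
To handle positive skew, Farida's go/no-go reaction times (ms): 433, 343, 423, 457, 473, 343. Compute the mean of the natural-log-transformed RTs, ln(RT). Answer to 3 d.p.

6.013

ln(RT): 6.0707, 5.8377, 6.0474, 6.1247, 6.1591, 5.8377
Σ ln(RT) = 36.0773
Mean = 36.0773/6 = 6.01289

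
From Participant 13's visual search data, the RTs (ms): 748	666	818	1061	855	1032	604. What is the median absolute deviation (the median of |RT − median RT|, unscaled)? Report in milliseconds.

Sorted: 604, 666, 748, 818, 855, 1032, 1061 → median = 818
|x − 818|: 70, 152, 0, 243, 37, 214, 214
Sorted deviations: 0, 37, 70, 152, 214, 214, 243 → MAD = 152

152 ms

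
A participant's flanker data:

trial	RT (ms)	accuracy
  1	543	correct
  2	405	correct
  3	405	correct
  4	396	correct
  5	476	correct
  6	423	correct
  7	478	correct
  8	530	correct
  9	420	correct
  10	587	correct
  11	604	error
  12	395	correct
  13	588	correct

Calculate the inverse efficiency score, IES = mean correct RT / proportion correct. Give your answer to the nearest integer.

510 ms

Correct trials (n=12): 543, 405, 405, 396, 476, 423, 478, 530, 420, 587, 395, 588
Mean correct RT = 5646/12 = 470.5000 ms
Proportion correct = 12/13
IES = 470.5000 / (12/13) = 509.708 ms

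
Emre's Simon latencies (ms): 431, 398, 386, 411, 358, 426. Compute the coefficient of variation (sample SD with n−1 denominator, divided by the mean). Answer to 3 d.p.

n = 6, Σ = 2410, M = 401.6667
Σ(x−M)² = 3705.333; s = √(3705.333/5) = 27.2225
CV = 27.2225 / 401.6667 = 0.06777

0.068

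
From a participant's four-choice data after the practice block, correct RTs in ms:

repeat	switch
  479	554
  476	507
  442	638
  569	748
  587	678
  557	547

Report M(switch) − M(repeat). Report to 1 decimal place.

93.7 ms

M(repeat) = 3110/6 = 518.333
M(switch) = 3672/6 = 612.000
Difference = 612.000 − 518.333 = 93.667 ms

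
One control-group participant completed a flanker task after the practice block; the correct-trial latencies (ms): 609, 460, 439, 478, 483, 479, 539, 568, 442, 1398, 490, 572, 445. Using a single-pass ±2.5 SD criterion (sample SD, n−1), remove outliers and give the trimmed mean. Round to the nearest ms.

n = 13, ΣRT = 7402, M = 569.385
Σ(x−M)² = 780053.08; s = √(780053.08/12) = 254.960
Cutoffs: 569.385 ± 2.5·254.960 → [-68.0, 1206.8]
Outside: 1398 → excluded.
Retained (n=12): Σ = 6004, mean = 6004/12 = 500.333

500 ms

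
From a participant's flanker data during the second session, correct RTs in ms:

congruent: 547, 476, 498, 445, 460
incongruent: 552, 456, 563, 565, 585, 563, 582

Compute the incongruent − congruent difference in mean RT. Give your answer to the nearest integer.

M(congruent) = 2426/5 = 485.200
M(incongruent) = 3866/7 = 552.286
Difference = 552.286 − 485.200 = 67.086 ms

67 ms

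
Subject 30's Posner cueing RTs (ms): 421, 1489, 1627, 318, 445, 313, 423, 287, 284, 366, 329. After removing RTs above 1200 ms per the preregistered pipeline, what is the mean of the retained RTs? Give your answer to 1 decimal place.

Excluded: 1489, 1627
Retained (n=9): Σ = 3186
Mean = 3186/9 = 354.0000

354.0 ms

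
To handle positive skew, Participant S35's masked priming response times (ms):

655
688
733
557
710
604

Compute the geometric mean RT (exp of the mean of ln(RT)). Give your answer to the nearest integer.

ln(RT): 6.4846, 6.5338, 6.5971, 6.3226, 6.5653, 6.4036
Mean ln(RT) = 38.9070/6 = 6.48450
Geometric mean = exp(6.48450) = 654.91 ms

655 ms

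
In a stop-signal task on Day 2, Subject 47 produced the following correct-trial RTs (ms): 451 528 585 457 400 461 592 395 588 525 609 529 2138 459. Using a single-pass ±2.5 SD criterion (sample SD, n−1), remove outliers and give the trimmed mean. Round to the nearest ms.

506 ms

n = 14, ΣRT = 8717, M = 622.643
Σ(x−M)² = 2538507.21; s = √(2538507.21/13) = 441.893
Cutoffs: 622.643 ± 2.5·441.893 → [-482.1, 1727.4]
Outside: 2138 → excluded.
Retained (n=13): Σ = 6579, mean = 6579/13 = 506.077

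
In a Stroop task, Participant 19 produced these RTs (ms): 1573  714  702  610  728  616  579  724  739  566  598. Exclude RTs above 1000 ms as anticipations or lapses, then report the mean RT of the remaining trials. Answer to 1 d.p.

657.6 ms

Excluded: 1573
Retained (n=10): Σ = 6576
Mean = 6576/10 = 657.6000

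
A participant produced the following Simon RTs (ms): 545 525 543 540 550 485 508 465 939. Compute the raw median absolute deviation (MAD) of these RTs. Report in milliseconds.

Sorted: 465, 485, 508, 525, 540, 543, 545, 550, 939 → median = 540
|x − 540|: 5, 15, 3, 0, 10, 55, 32, 75, 399
Sorted deviations: 0, 3, 5, 10, 15, 32, 55, 75, 399 → MAD = 15

15 ms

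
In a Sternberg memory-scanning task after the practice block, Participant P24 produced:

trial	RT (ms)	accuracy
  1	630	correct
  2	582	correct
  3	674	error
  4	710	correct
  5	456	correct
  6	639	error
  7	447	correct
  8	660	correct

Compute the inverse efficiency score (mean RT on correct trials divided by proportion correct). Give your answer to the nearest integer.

Correct trials (n=6): 630, 582, 710, 456, 447, 660
Mean correct RT = 3485/6 = 580.8333 ms
Proportion correct = 6/8
IES = 580.8333 / (6/8) = 774.444 ms

774 ms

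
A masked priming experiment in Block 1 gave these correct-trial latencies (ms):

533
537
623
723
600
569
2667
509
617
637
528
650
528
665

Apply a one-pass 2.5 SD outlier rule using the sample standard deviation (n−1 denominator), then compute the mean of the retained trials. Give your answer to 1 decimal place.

593.8 ms

n = 14, ΣRT = 10386, M = 741.857
Σ(x−M)² = 4042869.71; s = √(4042869.71/13) = 557.665
Cutoffs: 741.857 ± 2.5·557.665 → [-652.3, 2136.0]
Outside: 2667 → excluded.
Retained (n=13): Σ = 7719, mean = 7719/13 = 593.769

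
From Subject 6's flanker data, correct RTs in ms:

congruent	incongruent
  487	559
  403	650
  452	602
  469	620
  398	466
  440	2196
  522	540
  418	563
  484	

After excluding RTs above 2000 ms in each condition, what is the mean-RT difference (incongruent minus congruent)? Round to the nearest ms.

119 ms

incongruent: exclude 2196
M(congruent) = 4073/9 = 452.556
M(incongruent) = 4000/7 = 571.429
Difference = 571.429 − 452.556 = 118.873 ms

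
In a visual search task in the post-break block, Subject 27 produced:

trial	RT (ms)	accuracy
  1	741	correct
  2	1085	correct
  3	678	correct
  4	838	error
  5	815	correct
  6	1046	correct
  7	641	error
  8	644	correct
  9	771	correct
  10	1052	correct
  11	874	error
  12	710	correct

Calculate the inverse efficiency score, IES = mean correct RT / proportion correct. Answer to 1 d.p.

Correct trials (n=9): 741, 1085, 678, 815, 1046, 644, 771, 1052, 710
Mean correct RT = 7542/9 = 838.0000 ms
Proportion correct = 9/12
IES = 838.0000 / (9/12) = 1117.333 ms

1117.3 ms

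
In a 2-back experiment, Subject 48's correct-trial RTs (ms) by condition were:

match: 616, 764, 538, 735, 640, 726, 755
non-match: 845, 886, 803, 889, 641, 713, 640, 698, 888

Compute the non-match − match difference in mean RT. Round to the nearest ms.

M(match) = 4774/7 = 682.000
M(non-match) = 7003/9 = 778.111
Difference = 778.111 − 682.000 = 96.111 ms

96 ms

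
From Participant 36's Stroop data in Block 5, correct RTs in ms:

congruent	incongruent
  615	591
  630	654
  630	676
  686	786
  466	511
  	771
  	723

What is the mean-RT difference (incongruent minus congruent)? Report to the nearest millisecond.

68 ms

M(congruent) = 3027/5 = 605.400
M(incongruent) = 4712/7 = 673.143
Difference = 673.143 − 605.400 = 67.743 ms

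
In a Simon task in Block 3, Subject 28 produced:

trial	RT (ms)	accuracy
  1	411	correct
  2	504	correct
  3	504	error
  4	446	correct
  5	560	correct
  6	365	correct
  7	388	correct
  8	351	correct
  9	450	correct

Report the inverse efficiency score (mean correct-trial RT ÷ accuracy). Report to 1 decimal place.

488.7 ms

Correct trials (n=8): 411, 504, 446, 560, 365, 388, 351, 450
Mean correct RT = 3475/8 = 434.3750 ms
Proportion correct = 8/9
IES = 434.3750 / (8/9) = 488.672 ms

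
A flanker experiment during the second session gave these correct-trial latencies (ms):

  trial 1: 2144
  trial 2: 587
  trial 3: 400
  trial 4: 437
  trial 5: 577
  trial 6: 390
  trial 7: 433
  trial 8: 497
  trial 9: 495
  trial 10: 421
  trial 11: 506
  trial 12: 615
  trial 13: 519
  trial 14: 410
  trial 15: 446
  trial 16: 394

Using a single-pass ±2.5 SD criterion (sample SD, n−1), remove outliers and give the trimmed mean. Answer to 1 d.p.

n = 16, ΣRT = 9271, M = 579.438
Σ(x−M)² = 2687975.94; s = √(2687975.94/15) = 423.318
Cutoffs: 579.438 ± 2.5·423.318 → [-478.9, 1637.7]
Outside: 2144 → excluded.
Retained (n=15): Σ = 7127, mean = 7127/15 = 475.133

475.1 ms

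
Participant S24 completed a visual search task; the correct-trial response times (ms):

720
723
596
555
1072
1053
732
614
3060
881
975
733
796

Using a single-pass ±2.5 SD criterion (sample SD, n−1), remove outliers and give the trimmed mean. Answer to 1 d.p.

787.5 ms

n = 13, ΣRT = 12510, M = 962.308
Σ(x−M)² = 5098004.77; s = √(5098004.77/12) = 651.793
Cutoffs: 962.308 ± 2.5·651.793 → [-667.2, 2591.8]
Outside: 3060 → excluded.
Retained (n=12): Σ = 9450, mean = 9450/12 = 787.500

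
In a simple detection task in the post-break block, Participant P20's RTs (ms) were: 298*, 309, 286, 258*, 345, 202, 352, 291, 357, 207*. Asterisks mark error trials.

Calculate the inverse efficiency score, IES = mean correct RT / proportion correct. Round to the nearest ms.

Correct trials (n=7): 309, 286, 345, 202, 352, 291, 357
Mean correct RT = 2142/7 = 306.0000 ms
Proportion correct = 7/10
IES = 306.0000 / (7/10) = 437.143 ms

437 ms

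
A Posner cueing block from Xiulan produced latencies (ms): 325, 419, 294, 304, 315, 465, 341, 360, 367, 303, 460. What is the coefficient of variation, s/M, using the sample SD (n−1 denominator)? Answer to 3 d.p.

0.174

n = 11, Σ = 3953, M = 359.3636
Σ(x−M)² = 38902.545; s = √(38902.545/10) = 62.3719
CV = 62.3719 / 359.3636 = 0.17356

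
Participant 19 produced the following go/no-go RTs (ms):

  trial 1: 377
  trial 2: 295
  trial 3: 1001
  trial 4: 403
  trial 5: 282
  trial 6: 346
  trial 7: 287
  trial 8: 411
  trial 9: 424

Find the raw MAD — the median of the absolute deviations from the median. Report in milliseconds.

Sorted: 282, 287, 295, 346, 377, 403, 411, 424, 1001 → median = 377
|x − 377|: 0, 82, 624, 26, 95, 31, 90, 34, 47
Sorted deviations: 0, 26, 31, 34, 47, 82, 90, 95, 624 → MAD = 47

47 ms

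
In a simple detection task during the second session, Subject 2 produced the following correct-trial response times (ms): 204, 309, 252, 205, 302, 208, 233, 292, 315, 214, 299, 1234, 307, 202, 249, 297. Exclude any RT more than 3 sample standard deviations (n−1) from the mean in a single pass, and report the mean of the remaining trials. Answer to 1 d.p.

259.2 ms

n = 16, ΣRT = 5122, M = 320.125
Σ(x−M)² = 919407.75; s = √(919407.75/15) = 247.576
Cutoffs: 320.125 ± 3·247.576 → [-422.6, 1062.9]
Outside: 1234 → excluded.
Retained (n=15): Σ = 3888, mean = 3888/15 = 259.200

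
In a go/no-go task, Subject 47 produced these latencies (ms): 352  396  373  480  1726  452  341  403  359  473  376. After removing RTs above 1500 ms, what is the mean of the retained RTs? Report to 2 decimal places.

Excluded: 1726
Retained (n=10): Σ = 4005
Mean = 4005/10 = 400.5000

400.50 ms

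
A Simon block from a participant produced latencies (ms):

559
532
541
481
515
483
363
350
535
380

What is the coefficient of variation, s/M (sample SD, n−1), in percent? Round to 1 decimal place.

16.8%

n = 10, Σ = 4739, M = 473.9000
Σ(x−M)² = 57142.900; s = √(57142.900/9) = 79.6819
CV = 79.6819 / 473.9000 = 0.16814 = 16.814%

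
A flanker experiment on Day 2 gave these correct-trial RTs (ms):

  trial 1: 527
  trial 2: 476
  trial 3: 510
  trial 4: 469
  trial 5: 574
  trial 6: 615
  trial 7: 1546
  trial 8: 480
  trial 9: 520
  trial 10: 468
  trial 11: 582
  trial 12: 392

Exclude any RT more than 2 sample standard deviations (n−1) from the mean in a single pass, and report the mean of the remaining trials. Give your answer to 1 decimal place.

510.3 ms

n = 12, ΣRT = 7159, M = 596.583
Σ(x−M)² = 1023454.92; s = √(1023454.92/11) = 305.027
Cutoffs: 596.583 ± 2·305.027 → [-13.5, 1206.6]
Outside: 1546 → excluded.
Retained (n=11): Σ = 5613, mean = 5613/11 = 510.273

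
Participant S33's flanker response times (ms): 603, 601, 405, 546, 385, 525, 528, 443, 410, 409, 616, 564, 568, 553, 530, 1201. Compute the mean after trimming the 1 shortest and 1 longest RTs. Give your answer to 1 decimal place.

521.5 ms

Sorted: 385, 405, 409, 410, 443, 525, 528, 530, 546, 553, 564, 568, 601, 603, 616, 1201
Drop lowest 1 (385) and highest 1 (1201)
Remaining (n=14): Σ = 7301, mean = 7301/14 = 521.500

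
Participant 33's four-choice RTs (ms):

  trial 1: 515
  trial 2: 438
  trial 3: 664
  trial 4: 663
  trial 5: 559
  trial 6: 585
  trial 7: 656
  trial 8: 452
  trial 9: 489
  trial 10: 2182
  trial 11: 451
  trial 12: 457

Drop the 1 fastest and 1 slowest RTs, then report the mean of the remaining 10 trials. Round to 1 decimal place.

549.1 ms

Sorted: 438, 451, 452, 457, 489, 515, 559, 585, 656, 663, 664, 2182
Drop lowest 1 (438) and highest 1 (2182)
Remaining (n=10): Σ = 5491, mean = 5491/10 = 549.100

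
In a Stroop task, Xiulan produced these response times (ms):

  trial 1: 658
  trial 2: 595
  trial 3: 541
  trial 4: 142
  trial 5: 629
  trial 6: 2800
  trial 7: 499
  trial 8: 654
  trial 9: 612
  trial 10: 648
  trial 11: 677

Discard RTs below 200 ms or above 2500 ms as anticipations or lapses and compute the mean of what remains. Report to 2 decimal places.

Excluded: 142, 2800
Retained (n=9): Σ = 5513
Mean = 5513/9 = 612.5556

612.56 ms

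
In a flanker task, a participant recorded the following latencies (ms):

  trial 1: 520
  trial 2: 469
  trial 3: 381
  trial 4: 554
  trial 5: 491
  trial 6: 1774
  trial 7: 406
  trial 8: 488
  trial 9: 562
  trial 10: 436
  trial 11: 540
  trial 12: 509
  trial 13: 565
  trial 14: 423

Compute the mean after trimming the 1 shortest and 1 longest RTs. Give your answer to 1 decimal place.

Sorted: 381, 406, 423, 436, 469, 488, 491, 509, 520, 540, 554, 562, 565, 1774
Drop lowest 1 (381) and highest 1 (1774)
Remaining (n=12): Σ = 5963, mean = 5963/12 = 496.917

496.9 ms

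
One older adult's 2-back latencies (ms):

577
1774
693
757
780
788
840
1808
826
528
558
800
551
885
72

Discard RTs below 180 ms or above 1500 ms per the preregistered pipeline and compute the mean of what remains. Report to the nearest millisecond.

Excluded: 72, 1774, 1808
Retained (n=12): Σ = 8583
Mean = 8583/12 = 715.2500

715 ms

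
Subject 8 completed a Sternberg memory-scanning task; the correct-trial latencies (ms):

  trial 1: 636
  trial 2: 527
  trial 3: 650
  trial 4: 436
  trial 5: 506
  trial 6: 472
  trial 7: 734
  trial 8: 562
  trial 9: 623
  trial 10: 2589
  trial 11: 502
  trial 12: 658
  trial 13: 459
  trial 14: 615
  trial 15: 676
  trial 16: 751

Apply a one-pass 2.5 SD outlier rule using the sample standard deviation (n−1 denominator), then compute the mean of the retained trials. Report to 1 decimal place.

587.1 ms

n = 16, ΣRT = 11396, M = 712.250
Σ(x−M)² = 3897341.00; s = √(3897341.00/15) = 509.728
Cutoffs: 712.250 ± 2.5·509.728 → [-562.1, 1986.6]
Outside: 2589 → excluded.
Retained (n=15): Σ = 8807, mean = 8807/15 = 587.133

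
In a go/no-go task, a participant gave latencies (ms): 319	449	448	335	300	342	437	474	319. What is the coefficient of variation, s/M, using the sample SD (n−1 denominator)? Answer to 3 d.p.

n = 9, Σ = 3423, M = 380.3333
Σ(x−M)² = 38780.000; s = √(38780.000/8) = 69.6240
CV = 69.6240 / 380.3333 = 0.18306

0.183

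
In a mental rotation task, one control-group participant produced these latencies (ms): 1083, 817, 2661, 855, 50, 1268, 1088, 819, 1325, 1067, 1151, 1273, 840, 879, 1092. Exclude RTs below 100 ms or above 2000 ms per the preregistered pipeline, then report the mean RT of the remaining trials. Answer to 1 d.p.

Excluded: 50, 2661
Retained (n=13): Σ = 13557
Mean = 13557/13 = 1042.8462

1042.8 ms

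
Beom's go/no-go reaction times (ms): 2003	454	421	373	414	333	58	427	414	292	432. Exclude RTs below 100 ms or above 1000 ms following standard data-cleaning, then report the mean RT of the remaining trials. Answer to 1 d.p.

Excluded: 58, 2003
Retained (n=9): Σ = 3560
Mean = 3560/9 = 395.5556

395.6 ms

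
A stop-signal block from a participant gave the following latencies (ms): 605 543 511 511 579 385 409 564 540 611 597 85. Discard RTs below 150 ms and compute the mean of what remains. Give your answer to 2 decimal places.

Excluded: 85
Retained (n=11): Σ = 5855
Mean = 5855/11 = 532.2727

532.27 ms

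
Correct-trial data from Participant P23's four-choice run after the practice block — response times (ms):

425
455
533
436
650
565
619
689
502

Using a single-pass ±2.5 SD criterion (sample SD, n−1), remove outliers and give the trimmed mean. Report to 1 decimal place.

n = 9, ΣRT = 4874, M = 541.556
Σ(x−M)² = 73904.22; s = √(73904.22/8) = 96.115
Cutoffs: 541.556 ± 2.5·96.115 → [301.3, 781.8]
No RTs fall outside the cutoffs; all 9 retained. Mean = 4874/9 = 541.556

541.6 ms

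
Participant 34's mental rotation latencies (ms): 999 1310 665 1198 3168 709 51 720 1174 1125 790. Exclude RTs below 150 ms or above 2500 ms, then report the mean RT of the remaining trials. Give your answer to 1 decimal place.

965.6 ms

Excluded: 51, 3168
Retained (n=9): Σ = 8690
Mean = 8690/9 = 965.5556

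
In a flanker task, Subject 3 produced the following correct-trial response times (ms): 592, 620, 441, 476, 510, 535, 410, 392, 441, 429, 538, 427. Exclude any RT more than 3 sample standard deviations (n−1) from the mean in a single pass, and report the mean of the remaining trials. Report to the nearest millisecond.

484 ms

n = 12, ΣRT = 5811, M = 484.250
Σ(x−M)² = 60328.25; s = √(60328.25/11) = 74.057
Cutoffs: 484.250 ± 3·74.057 → [262.1, 706.4]
No RTs fall outside the cutoffs; all 12 retained. Mean = 5811/12 = 484.250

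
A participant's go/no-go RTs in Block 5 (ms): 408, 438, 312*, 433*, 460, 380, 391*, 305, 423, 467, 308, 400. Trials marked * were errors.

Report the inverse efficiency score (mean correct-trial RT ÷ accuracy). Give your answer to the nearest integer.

Correct trials (n=9): 408, 438, 460, 380, 305, 423, 467, 308, 400
Mean correct RT = 3589/9 = 398.7778 ms
Proportion correct = 9/12
IES = 398.7778 / (9/12) = 531.704 ms

532 ms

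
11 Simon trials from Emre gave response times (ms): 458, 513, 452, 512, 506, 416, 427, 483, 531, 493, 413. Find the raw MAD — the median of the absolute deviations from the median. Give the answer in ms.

30 ms

Sorted: 413, 416, 427, 452, 458, 483, 493, 506, 512, 513, 531 → median = 483
|x − 483|: 25, 30, 31, 29, 23, 67, 56, 0, 48, 10, 70
Sorted deviations: 0, 10, 23, 25, 29, 30, 31, 48, 56, 67, 70 → MAD = 30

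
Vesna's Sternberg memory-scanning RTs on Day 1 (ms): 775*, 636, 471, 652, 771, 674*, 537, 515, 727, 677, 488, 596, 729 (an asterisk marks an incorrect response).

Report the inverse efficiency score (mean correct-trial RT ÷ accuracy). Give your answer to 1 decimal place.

730.5 ms

Correct trials (n=11): 636, 471, 652, 771, 537, 515, 727, 677, 488, 596, 729
Mean correct RT = 6799/11 = 618.0909 ms
Proportion correct = 11/13
IES = 618.0909 / (11/13) = 730.471 ms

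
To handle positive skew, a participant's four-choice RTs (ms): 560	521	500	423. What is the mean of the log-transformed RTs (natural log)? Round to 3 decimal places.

6.211

ln(RT): 6.3279, 6.2558, 6.2146, 6.0474
Σ ln(RT) = 24.8457
Mean = 24.8457/4 = 6.21142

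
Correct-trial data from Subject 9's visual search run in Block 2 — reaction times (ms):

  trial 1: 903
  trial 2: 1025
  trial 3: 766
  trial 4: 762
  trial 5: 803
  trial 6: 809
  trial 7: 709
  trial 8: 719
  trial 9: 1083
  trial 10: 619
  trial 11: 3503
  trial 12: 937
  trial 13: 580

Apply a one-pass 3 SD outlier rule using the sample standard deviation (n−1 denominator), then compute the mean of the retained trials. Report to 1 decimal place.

n = 13, ΣRT = 13218, M = 1016.769
Σ(x−M)² = 6954138.31; s = √(6954138.31/12) = 761.257
Cutoffs: 1016.769 ± 3·761.257 → [-1267.0, 3300.5]
Outside: 3503 → excluded.
Retained (n=12): Σ = 9715, mean = 9715/12 = 809.583

809.6 ms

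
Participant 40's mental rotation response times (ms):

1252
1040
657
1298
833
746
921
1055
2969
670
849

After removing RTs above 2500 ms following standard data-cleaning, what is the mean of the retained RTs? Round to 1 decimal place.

Excluded: 2969
Retained (n=10): Σ = 9321
Mean = 9321/10 = 932.1000

932.1 ms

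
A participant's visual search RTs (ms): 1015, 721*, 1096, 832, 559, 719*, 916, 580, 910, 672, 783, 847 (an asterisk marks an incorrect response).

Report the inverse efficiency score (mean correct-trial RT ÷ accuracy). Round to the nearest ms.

Correct trials (n=10): 1015, 1096, 832, 559, 916, 580, 910, 672, 783, 847
Mean correct RT = 8210/10 = 821.0000 ms
Proportion correct = 10/12
IES = 821.0000 / (10/12) = 985.200 ms

985 ms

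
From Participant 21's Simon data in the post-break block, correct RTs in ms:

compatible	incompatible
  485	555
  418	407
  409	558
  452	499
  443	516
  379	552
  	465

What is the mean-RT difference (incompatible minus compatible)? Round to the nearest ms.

76 ms

M(compatible) = 2586/6 = 431.000
M(incompatible) = 3552/7 = 507.429
Difference = 507.429 − 431.000 = 76.429 ms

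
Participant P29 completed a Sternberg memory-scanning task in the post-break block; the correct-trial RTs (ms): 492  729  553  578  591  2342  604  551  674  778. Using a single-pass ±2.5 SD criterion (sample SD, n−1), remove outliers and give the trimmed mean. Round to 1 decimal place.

n = 10, ΣRT = 7892, M = 789.200
Σ(x−M)² = 2747253.60; s = √(2747253.60/9) = 552.495
Cutoffs: 789.200 ± 2.5·552.495 → [-592.0, 2170.4]
Outside: 2342 → excluded.
Retained (n=9): Σ = 5550, mean = 5550/9 = 616.667

616.7 ms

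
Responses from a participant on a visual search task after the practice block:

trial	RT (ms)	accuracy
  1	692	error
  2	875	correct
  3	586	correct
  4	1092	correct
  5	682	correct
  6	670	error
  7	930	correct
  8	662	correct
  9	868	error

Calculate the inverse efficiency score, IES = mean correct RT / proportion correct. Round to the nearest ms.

Correct trials (n=6): 875, 586, 1092, 682, 930, 662
Mean correct RT = 4827/6 = 804.5000 ms
Proportion correct = 6/9
IES = 804.5000 / (6/9) = 1206.750 ms

1207 ms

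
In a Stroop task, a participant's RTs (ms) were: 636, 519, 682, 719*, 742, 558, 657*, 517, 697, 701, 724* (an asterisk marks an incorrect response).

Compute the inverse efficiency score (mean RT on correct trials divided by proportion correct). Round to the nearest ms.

868 ms

Correct trials (n=8): 636, 519, 682, 742, 558, 517, 697, 701
Mean correct RT = 5052/8 = 631.5000 ms
Proportion correct = 8/11
IES = 631.5000 / (8/11) = 868.312 ms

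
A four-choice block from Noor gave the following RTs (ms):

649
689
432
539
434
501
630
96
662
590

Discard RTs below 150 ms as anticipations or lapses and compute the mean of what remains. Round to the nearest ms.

Excluded: 96
Retained (n=9): Σ = 5126
Mean = 5126/9 = 569.5556

570 ms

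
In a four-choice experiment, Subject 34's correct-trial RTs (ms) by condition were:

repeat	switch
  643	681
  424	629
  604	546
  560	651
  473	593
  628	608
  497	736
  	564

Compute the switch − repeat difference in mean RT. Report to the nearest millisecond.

79 ms

M(repeat) = 3829/7 = 547.000
M(switch) = 5008/8 = 626.000
Difference = 626.000 − 547.000 = 79.000 ms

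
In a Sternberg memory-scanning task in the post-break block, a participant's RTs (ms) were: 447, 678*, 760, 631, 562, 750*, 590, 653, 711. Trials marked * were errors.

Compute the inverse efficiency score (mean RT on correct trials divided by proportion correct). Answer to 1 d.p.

Correct trials (n=7): 447, 760, 631, 562, 590, 653, 711
Mean correct RT = 4354/7 = 622.0000 ms
Proportion correct = 7/9
IES = 622.0000 / (7/9) = 799.714 ms

799.7 ms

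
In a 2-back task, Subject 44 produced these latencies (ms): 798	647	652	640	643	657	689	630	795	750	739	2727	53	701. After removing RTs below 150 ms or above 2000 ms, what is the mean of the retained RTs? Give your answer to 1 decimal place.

695.1 ms

Excluded: 53, 2727
Retained (n=12): Σ = 8341
Mean = 8341/12 = 695.0833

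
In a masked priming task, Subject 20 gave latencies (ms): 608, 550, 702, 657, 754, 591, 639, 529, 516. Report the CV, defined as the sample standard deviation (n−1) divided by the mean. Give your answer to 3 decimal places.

n = 9, Σ = 5546, M = 616.2222
Σ(x−M)² = 51263.556; s = √(51263.556/8) = 80.0496
CV = 80.0496 / 616.2222 = 0.12990

0.130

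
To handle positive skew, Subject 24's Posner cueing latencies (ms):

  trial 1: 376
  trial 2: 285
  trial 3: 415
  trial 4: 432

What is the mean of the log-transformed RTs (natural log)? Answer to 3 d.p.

ln(RT): 5.9296, 5.6525, 6.0283, 6.0684
Σ ln(RT) = 23.6788
Mean = 23.6788/4 = 5.91970

5.920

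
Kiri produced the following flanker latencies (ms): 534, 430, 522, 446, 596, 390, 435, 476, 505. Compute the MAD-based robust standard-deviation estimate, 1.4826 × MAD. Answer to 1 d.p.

68.2 ms

Sorted: 390, 430, 435, 446, 476, 505, 522, 534, 596 → median = 476
|x − 476| sorted: 0, 29, 30, 41, 46, 46, 58, 86, 120 → MAD = 46
Robust SD ≈ 1.4826 × 46 = 68.200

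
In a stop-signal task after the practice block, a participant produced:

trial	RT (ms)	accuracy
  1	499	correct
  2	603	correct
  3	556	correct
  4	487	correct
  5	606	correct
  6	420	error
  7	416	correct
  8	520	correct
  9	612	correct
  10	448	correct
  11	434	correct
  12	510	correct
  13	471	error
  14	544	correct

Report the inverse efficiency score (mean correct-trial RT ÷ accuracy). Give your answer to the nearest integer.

606 ms

Correct trials (n=12): 499, 603, 556, 487, 606, 416, 520, 612, 448, 434, 510, 544
Mean correct RT = 6235/12 = 519.5833 ms
Proportion correct = 12/14
IES = 519.5833 / (12/14) = 606.181 ms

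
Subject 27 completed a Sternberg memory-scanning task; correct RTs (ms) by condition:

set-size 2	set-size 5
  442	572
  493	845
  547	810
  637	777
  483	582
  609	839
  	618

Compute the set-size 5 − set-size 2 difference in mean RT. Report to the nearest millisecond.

M(set-size 2) = 3211/6 = 535.167
M(set-size 5) = 5043/7 = 720.429
Difference = 720.429 − 535.167 = 185.262 ms

185 ms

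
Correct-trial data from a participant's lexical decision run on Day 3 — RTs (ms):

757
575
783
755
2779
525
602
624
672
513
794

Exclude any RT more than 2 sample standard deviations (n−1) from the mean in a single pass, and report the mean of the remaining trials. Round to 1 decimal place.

n = 11, ΣRT = 9379, M = 852.636
Σ(x−M)² = 4185346.55; s = √(4185346.55/10) = 646.943
Cutoffs: 852.636 ± 2·646.943 → [-441.2, 2146.5]
Outside: 2779 → excluded.
Retained (n=10): Σ = 6600, mean = 6600/10 = 660.000

660.0 ms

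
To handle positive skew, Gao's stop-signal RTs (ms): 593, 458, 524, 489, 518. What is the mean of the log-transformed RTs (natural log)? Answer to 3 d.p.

ln(RT): 6.3852, 6.1269, 6.2615, 6.1924, 6.2500
Σ ln(RT) = 31.2159
Mean = 31.2159/5 = 6.24318

6.243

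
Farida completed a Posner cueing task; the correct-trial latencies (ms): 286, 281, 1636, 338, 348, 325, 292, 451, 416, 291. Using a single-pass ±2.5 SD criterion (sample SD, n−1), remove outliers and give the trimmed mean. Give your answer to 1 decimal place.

336.4 ms

n = 10, ΣRT = 4664, M = 466.400
Σ(x−M)² = 1549338.40; s = √(1549338.40/9) = 414.908
Cutoffs: 466.400 ± 2.5·414.908 → [-570.9, 1503.7]
Outside: 1636 → excluded.
Retained (n=9): Σ = 3028, mean = 3028/9 = 336.444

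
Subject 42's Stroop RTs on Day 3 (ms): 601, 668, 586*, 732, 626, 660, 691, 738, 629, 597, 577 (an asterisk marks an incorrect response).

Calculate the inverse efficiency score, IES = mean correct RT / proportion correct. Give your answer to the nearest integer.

717 ms

Correct trials (n=10): 601, 668, 732, 626, 660, 691, 738, 629, 597, 577
Mean correct RT = 6519/10 = 651.9000 ms
Proportion correct = 10/11
IES = 651.9000 / (10/11) = 717.090 ms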